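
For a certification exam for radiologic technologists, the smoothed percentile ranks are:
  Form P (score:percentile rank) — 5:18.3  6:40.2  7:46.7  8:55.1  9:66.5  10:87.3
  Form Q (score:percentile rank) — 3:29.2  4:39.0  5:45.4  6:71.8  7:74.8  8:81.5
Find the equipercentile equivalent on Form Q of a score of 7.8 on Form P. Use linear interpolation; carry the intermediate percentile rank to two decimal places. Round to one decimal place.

PR of 7.8 on Form P: 46.7 + (7.8 − 7)/(8 − 7) × (55.1 − 46.7) = 53.42
On Form Q, PR 53.42 falls between score 5 (PR 45.4) and 6 (PR 71.8).
Interpolate: 5 + (53.42 − 45.4)/(71.8 − 45.4) × (6 − 5) = 5.3

5.3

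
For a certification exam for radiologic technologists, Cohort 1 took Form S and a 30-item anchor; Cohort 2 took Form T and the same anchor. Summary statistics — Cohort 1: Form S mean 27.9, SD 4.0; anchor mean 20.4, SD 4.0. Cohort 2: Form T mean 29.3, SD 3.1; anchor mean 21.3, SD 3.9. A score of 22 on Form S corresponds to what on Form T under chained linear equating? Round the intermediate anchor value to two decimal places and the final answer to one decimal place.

23.9

Form S → anchor (Cohort 1): v = (4.0/4.0)(22 − 27.9) + 20.4 = 14.50
anchor → Form T (Cohort 2): y = (3.1/3.9)(14.50 − 21.3) + 29.3 = 23.9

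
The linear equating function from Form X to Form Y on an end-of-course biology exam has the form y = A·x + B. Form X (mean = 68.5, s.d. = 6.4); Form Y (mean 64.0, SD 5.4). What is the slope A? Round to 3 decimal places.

0.844

A = SD_Y / SD_X = 5.4 / 6.4 = 0.844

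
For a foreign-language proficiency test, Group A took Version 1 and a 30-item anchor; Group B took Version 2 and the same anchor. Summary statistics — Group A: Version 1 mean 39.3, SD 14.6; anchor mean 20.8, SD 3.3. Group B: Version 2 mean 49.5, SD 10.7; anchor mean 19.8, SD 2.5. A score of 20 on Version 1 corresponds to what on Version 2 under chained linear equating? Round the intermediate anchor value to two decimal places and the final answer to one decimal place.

35.1

Version 1 → anchor (Group A): v = (3.3/14.6)(20 − 39.3) + 20.8 = 16.44
anchor → Version 2 (Group B): y = (10.7/2.5)(16.44 − 19.8) + 49.5 = 35.1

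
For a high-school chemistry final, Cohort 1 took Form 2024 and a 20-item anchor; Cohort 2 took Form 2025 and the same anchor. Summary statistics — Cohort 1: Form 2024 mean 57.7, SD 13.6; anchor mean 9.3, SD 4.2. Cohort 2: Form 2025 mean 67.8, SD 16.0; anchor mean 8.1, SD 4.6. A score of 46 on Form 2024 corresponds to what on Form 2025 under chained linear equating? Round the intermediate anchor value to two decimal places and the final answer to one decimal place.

59.4

Form 2024 → anchor (Cohort 1): v = (4.2/13.6)(46 − 57.7) + 9.3 = 5.69
anchor → Form 2025 (Cohort 2): y = (16.0/4.6)(5.69 − 8.1) + 67.8 = 59.4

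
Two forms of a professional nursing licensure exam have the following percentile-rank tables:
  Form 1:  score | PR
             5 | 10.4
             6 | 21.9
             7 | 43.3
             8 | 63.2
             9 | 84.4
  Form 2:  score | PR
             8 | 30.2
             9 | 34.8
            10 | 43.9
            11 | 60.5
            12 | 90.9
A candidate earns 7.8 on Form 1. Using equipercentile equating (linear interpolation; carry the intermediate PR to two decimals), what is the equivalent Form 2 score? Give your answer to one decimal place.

10.9

PR of 7.8 on Form 1: 43.3 + (7.8 − 7)/(8 − 7) × (63.2 − 43.3) = 59.22
On Form 2, PR 59.22 falls between score 10 (PR 43.9) and 11 (PR 60.5).
Interpolate: 10 + (59.22 − 43.9)/(60.5 − 43.9) × (11 − 10) = 10.9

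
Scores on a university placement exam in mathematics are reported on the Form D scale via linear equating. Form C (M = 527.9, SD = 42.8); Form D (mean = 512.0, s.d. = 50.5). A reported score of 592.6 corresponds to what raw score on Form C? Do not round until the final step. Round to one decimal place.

Invert y = (SD_Y/SD_X)(x − M_X) + M_Y:
x = (SD_X/SD_Y)(y − M_Y) + M_X = (42.8/50.5)(592.6 − 512.0) + 527.9
x = 0.847525 × 80.600 + 527.9 = 596.2

596.2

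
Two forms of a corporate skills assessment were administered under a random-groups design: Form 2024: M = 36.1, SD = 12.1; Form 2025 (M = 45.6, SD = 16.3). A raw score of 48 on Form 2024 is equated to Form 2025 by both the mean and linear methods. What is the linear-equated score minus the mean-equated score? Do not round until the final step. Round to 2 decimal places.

Mean-equated: 48 + (45.6 − 36.1) = 57.50
Linear-equated: (16.3/12.1)(48 − 36.1) + 45.6 = 61.631
Difference = 61.631 − 57.50 = 4.13

4.13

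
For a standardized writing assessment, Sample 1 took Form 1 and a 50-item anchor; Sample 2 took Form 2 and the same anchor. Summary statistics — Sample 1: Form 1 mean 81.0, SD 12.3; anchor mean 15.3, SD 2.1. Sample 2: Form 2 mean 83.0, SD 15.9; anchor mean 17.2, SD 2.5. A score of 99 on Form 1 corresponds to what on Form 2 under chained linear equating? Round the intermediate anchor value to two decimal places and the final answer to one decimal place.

90.4

Form 1 → anchor (Sample 1): v = (2.1/12.3)(99 − 81.0) + 15.3 = 18.37
anchor → Form 2 (Sample 2): y = (15.9/2.5)(18.37 − 17.2) + 83.0 = 90.4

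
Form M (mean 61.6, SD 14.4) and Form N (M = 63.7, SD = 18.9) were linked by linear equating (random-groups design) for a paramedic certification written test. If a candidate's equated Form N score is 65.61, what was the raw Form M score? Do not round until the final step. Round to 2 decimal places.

Invert y = (SD_Y/SD_X)(x − M_X) + M_Y:
x = (SD_X/SD_Y)(y − M_Y) + M_X = (14.4/18.9)(65.61 − 63.7) + 61.6
x = 0.761905 × 1.910 + 61.6 = 63.06

63.06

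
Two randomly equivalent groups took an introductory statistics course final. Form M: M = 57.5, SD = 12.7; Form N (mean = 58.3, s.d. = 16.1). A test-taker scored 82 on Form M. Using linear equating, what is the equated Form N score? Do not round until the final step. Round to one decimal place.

89.4

Linear equating: y = (SD_Y/SD_X)(x − M_X) + M_Y
y = (16.1/12.7)(82 − 57.5) + 58.3
y = 1.267717 × 24.5 + 58.3 = 31.0591 + 58.3 = 89.4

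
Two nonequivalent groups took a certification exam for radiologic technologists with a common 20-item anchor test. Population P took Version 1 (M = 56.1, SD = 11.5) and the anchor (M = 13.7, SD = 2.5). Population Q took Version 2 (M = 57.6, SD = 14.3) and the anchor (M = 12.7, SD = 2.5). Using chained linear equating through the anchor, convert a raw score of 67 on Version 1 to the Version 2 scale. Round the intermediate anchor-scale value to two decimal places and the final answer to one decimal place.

Version 1 → anchor (Population P): v = (2.5/11.5)(67 − 56.1) + 13.7 = 16.07
anchor → Version 2 (Population Q): y = (14.3/2.5)(16.07 − 12.7) + 57.6 = 76.9

76.9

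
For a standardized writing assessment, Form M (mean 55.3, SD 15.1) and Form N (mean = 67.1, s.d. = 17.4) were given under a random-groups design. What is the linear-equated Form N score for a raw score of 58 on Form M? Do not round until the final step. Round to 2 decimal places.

Linear equating: y = (SD_Y/SD_X)(x − M_X) + M_Y
y = (17.4/15.1)(58 − 55.3) + 67.1
y = 1.152318 × 2.7 + 67.1 = 3.1113 + 67.1 = 70.21

70.21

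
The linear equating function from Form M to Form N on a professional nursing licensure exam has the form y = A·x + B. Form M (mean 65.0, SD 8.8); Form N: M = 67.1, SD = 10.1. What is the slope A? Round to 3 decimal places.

A = SD_Y / SD_X = 10.1 / 8.8 = 1.148

1.148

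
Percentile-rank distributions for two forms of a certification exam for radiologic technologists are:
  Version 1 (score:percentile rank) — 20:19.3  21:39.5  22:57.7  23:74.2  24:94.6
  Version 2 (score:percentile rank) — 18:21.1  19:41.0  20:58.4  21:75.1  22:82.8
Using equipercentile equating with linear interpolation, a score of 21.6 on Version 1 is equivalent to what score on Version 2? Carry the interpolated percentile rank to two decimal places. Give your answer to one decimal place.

PR of 21.6 on Version 1: 39.5 + (21.6 − 21)/(22 − 21) × (57.7 − 39.5) = 50.42
On Version 2, PR 50.42 falls between score 19 (PR 41.0) and 20 (PR 58.4).
Interpolate: 19 + (50.42 − 41.0)/(58.4 − 41.0) × (20 − 19) = 19.5

19.5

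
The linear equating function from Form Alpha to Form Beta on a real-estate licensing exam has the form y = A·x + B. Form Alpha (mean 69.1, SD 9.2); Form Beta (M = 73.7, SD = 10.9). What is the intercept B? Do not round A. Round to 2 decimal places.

A = SD_Y / SD_X = 10.9 / 9.2 = 1.184783
B = M_Y − A·M_X = 73.7 − 1.184783 × 69.1 = -8.17

-8.17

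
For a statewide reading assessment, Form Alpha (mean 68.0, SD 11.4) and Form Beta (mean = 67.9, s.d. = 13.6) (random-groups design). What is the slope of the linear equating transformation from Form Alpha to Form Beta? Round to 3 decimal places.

A = SD_Y / SD_X = 13.6 / 11.4 = 1.193

1.193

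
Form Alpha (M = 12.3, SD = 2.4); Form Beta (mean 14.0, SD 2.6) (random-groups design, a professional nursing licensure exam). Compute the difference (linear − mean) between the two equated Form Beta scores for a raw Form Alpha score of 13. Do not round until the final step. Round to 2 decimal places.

0.06

Mean-equated: 13 + (14.0 − 12.3) = 14.70
Linear-equated: (2.6/2.4)(13 − 12.3) + 14.0 = 14.758
Difference = 14.758 − 14.70 = 0.06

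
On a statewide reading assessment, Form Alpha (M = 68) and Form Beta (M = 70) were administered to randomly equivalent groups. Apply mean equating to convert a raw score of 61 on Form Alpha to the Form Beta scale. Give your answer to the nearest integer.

63

Mean equating: y = x + (M_Y − M_X) = 61 + (70 − 68) = 63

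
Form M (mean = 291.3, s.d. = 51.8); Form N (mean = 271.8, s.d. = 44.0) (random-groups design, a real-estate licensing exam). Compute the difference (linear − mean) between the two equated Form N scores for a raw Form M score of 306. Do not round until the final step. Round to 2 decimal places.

-2.21

Mean-equated: 306 + (271.8 − 291.3) = 286.50
Linear-equated: (44.0/51.8)(306 − 291.3) + 271.8 = 284.286
Difference = 284.286 − 286.50 = -2.21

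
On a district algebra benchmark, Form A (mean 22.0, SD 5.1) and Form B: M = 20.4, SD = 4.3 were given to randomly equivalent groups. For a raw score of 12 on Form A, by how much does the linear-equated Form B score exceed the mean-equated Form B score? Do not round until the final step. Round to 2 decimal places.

1.57

Mean-equated: 12 + (20.4 − 22.0) = 10.40
Linear-equated: (4.3/5.1)(12 − 22.0) + 20.4 = 11.969
Difference = 11.969 − 10.40 = 1.57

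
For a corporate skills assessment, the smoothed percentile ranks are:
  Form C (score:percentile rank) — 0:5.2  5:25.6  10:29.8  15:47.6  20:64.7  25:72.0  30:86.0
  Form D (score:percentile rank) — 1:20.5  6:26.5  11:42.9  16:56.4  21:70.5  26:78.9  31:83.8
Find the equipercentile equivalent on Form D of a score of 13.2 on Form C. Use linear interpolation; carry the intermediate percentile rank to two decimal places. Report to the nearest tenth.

PR of 13.2 on Form C: 29.8 + (13.2 − 10)/(15 − 10) × (47.6 − 29.8) = 41.19
On Form D, PR 41.19 falls between score 6 (PR 26.5) and 11 (PR 42.9).
Interpolate: 6 + (41.19 − 26.5)/(42.9 − 26.5) × (11 − 6) = 10.5

10.5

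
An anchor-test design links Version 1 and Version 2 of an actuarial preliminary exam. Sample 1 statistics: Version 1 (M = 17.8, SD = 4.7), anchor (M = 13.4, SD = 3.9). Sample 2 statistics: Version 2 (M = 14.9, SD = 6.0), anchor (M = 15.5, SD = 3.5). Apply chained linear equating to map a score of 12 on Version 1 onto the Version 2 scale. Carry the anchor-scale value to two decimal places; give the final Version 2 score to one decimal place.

Version 1 → anchor (Sample 1): v = (3.9/4.7)(12 − 17.8) + 13.4 = 8.59
anchor → Version 2 (Sample 2): y = (6.0/3.5)(8.59 − 15.5) + 14.9 = 3.1

3.1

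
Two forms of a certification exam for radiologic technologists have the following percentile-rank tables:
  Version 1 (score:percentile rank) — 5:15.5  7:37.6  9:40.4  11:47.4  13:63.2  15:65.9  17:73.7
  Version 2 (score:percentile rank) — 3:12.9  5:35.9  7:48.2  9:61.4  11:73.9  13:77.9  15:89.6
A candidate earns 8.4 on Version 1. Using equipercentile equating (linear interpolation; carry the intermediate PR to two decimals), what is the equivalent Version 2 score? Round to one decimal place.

5.6

PR of 8.4 on Version 1: 37.6 + (8.4 − 7)/(9 − 7) × (40.4 − 37.6) = 39.56
On Version 2, PR 39.56 falls between score 5 (PR 35.9) and 7 (PR 48.2).
Interpolate: 5 + (39.56 − 35.9)/(48.2 − 35.9) × (7 − 5) = 5.6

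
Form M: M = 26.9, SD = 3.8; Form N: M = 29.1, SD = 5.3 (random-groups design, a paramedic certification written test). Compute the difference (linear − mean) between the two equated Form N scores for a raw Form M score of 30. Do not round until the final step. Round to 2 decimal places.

Mean-equated: 30 + (29.1 − 26.9) = 32.20
Linear-equated: (5.3/3.8)(30 − 26.9) + 29.1 = 33.424
Difference = 33.424 − 32.20 = 1.22

1.22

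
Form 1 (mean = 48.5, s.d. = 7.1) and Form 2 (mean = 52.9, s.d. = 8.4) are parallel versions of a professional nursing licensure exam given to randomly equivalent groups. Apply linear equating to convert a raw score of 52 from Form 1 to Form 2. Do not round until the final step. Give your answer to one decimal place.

57.0

Linear equating: y = (SD_Y/SD_X)(x − M_X) + M_Y
y = (8.4/7.1)(52 − 48.5) + 52.9
y = 1.183099 × 3.5 + 52.9 = 4.1408 + 52.9 = 57.0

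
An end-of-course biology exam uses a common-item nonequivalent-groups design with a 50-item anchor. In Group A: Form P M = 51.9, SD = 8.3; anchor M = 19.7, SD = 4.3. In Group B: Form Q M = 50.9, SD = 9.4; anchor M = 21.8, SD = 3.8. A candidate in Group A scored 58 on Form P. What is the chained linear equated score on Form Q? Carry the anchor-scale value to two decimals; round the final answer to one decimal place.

Form P → anchor (Group A): v = (4.3/8.3)(58 − 51.9) + 19.7 = 22.86
anchor → Form Q (Group B): y = (9.4/3.8)(22.86 − 21.8) + 50.9 = 53.5

53.5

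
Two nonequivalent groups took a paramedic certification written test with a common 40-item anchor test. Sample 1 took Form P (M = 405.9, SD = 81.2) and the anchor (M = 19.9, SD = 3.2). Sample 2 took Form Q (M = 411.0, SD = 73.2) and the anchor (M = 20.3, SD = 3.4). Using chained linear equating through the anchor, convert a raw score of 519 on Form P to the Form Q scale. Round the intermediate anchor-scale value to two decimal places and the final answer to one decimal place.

Form P → anchor (Sample 1): v = (3.2/81.2)(519 − 405.9) + 19.9 = 24.36
anchor → Form Q (Sample 2): y = (73.2/3.4)(24.36 − 20.3) + 411.0 = 498.4

498.4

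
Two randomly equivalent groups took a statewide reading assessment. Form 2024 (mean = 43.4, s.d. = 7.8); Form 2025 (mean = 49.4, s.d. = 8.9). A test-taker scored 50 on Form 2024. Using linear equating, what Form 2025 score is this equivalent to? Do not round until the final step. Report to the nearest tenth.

56.9

Linear equating: y = (SD_Y/SD_X)(x − M_X) + M_Y
y = (8.9/7.8)(50 − 43.4) + 49.4
y = 1.141026 × 6.6 + 49.4 = 7.5308 + 49.4 = 56.9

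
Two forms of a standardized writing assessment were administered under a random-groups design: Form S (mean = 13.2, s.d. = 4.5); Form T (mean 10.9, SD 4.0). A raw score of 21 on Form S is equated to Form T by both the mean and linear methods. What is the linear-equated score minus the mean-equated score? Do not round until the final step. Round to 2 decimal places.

-0.87

Mean-equated: 21 + (10.9 − 13.2) = 18.70
Linear-equated: (4.0/4.5)(21 − 13.2) + 10.9 = 17.833
Difference = 17.833 − 18.70 = -0.87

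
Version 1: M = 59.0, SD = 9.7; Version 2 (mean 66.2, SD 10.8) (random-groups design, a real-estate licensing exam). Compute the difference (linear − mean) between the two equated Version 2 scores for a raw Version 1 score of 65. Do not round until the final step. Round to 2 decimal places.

0.68

Mean-equated: 65 + (66.2 − 59.0) = 72.20
Linear-equated: (10.8/9.7)(65 − 59.0) + 66.2 = 72.880
Difference = 72.880 − 72.20 = 0.68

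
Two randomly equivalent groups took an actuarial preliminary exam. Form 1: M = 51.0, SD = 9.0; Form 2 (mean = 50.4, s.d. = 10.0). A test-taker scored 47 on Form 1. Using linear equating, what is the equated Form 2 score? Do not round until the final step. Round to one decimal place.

46.0

Linear equating: y = (SD_Y/SD_X)(x − M_X) + M_Y
y = (10.0/9.0)(47 − 51.0) + 50.4
y = 1.111111 × -4.0 + 50.4 = -4.4444 + 50.4 = 46.0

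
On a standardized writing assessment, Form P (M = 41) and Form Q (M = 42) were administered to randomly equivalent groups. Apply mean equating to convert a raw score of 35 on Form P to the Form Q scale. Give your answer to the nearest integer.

Mean equating: y = x + (M_Y − M_X) = 35 + (42 − 41) = 36

36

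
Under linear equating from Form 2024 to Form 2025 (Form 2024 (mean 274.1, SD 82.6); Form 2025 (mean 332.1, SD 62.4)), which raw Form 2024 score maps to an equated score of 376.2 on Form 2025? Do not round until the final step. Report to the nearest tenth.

332.5

Invert y = (SD_Y/SD_X)(x − M_X) + M_Y:
x = (SD_X/SD_Y)(y − M_Y) + M_X = (82.6/62.4)(376.2 − 332.1) + 274.1
x = 1.323718 × 44.100 + 274.1 = 332.5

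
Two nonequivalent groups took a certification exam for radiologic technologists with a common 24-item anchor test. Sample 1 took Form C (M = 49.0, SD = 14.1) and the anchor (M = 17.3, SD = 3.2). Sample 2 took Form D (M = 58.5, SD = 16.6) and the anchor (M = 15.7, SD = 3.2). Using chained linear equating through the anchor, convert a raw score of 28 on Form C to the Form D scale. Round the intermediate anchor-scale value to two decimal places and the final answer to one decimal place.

42.1

Form C → anchor (Sample 1): v = (3.2/14.1)(28 − 49.0) + 17.3 = 12.53
anchor → Form D (Sample 2): y = (16.6/3.2)(12.53 − 15.7) + 58.5 = 42.1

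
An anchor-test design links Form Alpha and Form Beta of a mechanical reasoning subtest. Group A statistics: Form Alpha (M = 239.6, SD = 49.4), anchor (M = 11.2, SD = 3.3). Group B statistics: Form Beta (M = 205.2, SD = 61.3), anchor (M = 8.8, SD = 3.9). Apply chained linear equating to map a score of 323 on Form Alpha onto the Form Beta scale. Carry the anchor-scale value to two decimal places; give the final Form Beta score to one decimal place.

Form Alpha → anchor (Group A): v = (3.3/49.4)(323 − 239.6) + 11.2 = 16.77
anchor → Form Beta (Group B): y = (61.3/3.9)(16.77 − 8.8) + 205.2 = 330.5

330.5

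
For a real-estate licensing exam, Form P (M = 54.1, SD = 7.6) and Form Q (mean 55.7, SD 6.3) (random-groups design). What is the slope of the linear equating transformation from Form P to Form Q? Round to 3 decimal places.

A = SD_Y / SD_X = 6.3 / 7.6 = 0.829

0.829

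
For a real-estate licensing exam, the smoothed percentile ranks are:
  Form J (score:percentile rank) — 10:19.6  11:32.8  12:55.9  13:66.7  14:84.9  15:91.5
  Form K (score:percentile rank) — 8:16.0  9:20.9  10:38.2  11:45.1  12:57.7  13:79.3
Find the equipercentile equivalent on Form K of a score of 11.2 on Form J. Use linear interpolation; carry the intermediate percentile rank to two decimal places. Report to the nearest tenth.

PR of 11.2 on Form J: 32.8 + (11.2 − 11)/(12 − 11) × (55.9 − 32.8) = 37.42
On Form K, PR 37.42 falls between score 9 (PR 20.9) and 10 (PR 38.2).
Interpolate: 9 + (37.42 − 20.9)/(38.2 − 20.9) × (10 − 9) = 10.0

10.0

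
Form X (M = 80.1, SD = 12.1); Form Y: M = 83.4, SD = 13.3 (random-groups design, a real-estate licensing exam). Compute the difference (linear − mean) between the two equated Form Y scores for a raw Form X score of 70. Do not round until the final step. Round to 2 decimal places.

-1.00

Mean-equated: 70 + (83.4 − 80.1) = 73.30
Linear-equated: (13.3/12.1)(70 − 80.1) + 83.4 = 72.298
Difference = 72.298 − 73.30 = -1.00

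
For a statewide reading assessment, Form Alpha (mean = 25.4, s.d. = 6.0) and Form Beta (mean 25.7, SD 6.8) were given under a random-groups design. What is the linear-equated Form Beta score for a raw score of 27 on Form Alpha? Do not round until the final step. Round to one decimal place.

27.5

Linear equating: y = (SD_Y/SD_X)(x − M_X) + M_Y
y = (6.8/6.0)(27 − 25.4) + 25.7
y = 1.133333 × 1.6 + 25.7 = 1.8133 + 25.7 = 27.5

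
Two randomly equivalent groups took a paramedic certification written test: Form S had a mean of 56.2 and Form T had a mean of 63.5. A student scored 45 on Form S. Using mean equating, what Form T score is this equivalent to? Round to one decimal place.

52.3

Mean equating: y = x + (M_Y − M_X) = 45 + (63.5 − 56.2) = 52.3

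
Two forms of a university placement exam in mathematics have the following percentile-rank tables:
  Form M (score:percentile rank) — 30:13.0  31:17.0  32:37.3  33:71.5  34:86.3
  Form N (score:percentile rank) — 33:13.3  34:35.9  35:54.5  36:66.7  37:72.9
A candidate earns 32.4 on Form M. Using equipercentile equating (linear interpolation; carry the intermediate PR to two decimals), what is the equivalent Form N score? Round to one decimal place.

PR of 32.4 on Form M: 37.3 + (32.4 − 32)/(33 − 32) × (71.5 − 37.3) = 50.98
On Form N, PR 50.98 falls between score 34 (PR 35.9) and 35 (PR 54.5).
Interpolate: 34 + (50.98 − 35.9)/(54.5 − 35.9) × (35 − 34) = 34.8

34.8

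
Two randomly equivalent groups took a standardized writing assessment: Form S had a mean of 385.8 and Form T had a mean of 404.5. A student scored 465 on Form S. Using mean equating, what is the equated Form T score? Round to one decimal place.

483.7

Mean equating: y = x + (M_Y − M_X) = 465 + (404.5 − 385.8) = 483.7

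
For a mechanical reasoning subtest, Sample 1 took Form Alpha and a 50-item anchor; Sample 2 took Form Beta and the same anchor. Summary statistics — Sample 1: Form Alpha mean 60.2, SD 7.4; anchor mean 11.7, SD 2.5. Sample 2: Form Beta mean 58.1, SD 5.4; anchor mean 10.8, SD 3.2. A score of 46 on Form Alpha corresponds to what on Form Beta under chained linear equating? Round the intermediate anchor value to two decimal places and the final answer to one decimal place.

Form Alpha → anchor (Sample 1): v = (2.5/7.4)(46 − 60.2) + 11.7 = 6.90
anchor → Form Beta (Sample 2): y = (5.4/3.2)(6.90 − 10.8) + 58.1 = 51.5

51.5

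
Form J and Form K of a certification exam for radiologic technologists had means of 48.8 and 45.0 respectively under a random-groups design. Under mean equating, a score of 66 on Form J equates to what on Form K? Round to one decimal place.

Mean equating: y = x + (M_Y − M_X) = 66 + (45.0 − 48.8) = 62.2

62.2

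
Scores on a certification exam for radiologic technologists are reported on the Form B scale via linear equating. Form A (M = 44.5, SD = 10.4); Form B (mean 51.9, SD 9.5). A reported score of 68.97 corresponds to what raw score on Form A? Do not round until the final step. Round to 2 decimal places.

63.19

Invert y = (SD_Y/SD_X)(x − M_X) + M_Y:
x = (SD_X/SD_Y)(y − M_Y) + M_X = (10.4/9.5)(68.97 − 51.9) + 44.5
x = 1.094737 × 17.070 + 44.5 = 63.19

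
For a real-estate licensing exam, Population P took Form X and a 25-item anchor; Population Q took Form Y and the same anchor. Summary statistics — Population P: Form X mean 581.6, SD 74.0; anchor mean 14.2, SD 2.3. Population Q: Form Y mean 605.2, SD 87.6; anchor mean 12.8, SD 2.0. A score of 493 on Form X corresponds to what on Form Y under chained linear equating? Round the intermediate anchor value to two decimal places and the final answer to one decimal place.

546.1

Form X → anchor (Population P): v = (2.3/74.0)(493 − 581.6) + 14.2 = 11.45
anchor → Form Y (Population Q): y = (87.6/2.0)(11.45 − 12.8) + 605.2 = 546.1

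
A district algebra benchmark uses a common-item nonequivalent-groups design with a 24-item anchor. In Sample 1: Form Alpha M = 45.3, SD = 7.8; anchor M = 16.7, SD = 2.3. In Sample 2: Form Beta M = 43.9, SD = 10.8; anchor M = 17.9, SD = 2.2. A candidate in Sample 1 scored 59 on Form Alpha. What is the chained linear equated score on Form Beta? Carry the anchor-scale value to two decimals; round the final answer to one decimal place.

Form Alpha → anchor (Sample 1): v = (2.3/7.8)(59 − 45.3) + 16.7 = 20.74
anchor → Form Beta (Sample 2): y = (10.8/2.2)(20.74 − 17.9) + 43.9 = 57.8

57.8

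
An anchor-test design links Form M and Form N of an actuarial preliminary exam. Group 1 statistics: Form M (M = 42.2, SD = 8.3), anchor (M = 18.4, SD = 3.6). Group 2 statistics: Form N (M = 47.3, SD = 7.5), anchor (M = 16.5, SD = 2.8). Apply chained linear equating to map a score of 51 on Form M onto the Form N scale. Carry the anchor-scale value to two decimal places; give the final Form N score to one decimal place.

Form M → anchor (Group 1): v = (3.6/8.3)(51 − 42.2) + 18.4 = 22.22
anchor → Form N (Group 2): y = (7.5/2.8)(22.22 − 16.5) + 47.3 = 62.6

62.6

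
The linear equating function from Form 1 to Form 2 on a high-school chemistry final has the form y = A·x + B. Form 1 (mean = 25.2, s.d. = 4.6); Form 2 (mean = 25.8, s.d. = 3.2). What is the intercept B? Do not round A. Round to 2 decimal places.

A = SD_Y / SD_X = 3.2 / 4.6 = 0.695652
B = M_Y − A·M_X = 25.8 − 0.695652 × 25.2 = 8.27

8.27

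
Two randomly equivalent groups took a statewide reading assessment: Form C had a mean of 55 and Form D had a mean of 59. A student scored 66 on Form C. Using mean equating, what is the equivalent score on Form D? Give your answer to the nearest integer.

70

Mean equating: y = x + (M_Y − M_X) = 66 + (59 − 55) = 70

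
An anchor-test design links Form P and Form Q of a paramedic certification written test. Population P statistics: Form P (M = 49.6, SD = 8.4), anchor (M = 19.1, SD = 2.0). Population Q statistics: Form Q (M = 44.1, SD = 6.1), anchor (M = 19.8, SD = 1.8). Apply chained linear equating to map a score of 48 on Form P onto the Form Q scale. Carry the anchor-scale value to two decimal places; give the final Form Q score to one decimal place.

40.4

Form P → anchor (Population P): v = (2.0/8.4)(48 − 49.6) + 19.1 = 18.72
anchor → Form Q (Population Q): y = (6.1/1.8)(18.72 − 19.8) + 44.1 = 40.4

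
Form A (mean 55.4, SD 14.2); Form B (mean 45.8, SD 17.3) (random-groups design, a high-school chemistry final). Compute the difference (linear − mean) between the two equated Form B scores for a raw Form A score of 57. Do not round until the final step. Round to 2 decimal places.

Mean-equated: 57 + (45.8 − 55.4) = 47.40
Linear-equated: (17.3/14.2)(57 − 55.4) + 45.8 = 47.749
Difference = 47.749 − 47.40 = 0.35

0.35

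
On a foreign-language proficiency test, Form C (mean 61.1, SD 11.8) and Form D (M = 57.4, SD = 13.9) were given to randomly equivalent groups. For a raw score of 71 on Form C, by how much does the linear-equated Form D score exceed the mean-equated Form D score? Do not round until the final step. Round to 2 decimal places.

1.76

Mean-equated: 71 + (57.4 − 61.1) = 67.30
Linear-equated: (13.9/11.8)(71 − 61.1) + 57.4 = 69.062
Difference = 69.062 − 67.30 = 1.76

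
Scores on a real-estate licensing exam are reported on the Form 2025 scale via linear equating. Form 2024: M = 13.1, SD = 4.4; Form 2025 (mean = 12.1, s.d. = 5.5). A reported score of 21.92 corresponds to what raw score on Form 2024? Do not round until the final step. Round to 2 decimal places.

Invert y = (SD_Y/SD_X)(x − M_X) + M_Y:
x = (SD_X/SD_Y)(y − M_Y) + M_X = (4.4/5.5)(21.92 − 12.1) + 13.1
x = 0.800000 × 9.820 + 13.1 = 20.96

20.96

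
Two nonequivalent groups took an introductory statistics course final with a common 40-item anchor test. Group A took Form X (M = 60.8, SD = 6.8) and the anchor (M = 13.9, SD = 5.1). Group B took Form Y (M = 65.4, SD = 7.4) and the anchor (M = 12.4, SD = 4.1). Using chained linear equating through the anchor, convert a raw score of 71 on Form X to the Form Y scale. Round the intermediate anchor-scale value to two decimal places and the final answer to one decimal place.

81.9

Form X → anchor (Group A): v = (5.1/6.8)(71 − 60.8) + 13.9 = 21.55
anchor → Form Y (Group B): y = (7.4/4.1)(21.55 − 12.4) + 65.4 = 81.9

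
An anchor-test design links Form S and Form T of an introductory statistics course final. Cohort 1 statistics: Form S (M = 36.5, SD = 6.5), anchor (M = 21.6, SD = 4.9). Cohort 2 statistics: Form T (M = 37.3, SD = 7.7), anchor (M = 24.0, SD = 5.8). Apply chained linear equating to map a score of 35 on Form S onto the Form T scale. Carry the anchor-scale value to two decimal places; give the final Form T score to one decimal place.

32.6

Form S → anchor (Cohort 1): v = (4.9/6.5)(35 − 36.5) + 21.6 = 20.47
anchor → Form T (Cohort 2): y = (7.7/5.8)(20.47 − 24.0) + 37.3 = 32.6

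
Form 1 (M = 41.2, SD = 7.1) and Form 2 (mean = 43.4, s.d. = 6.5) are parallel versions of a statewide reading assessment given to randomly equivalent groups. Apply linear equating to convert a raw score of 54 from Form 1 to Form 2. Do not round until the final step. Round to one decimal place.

Linear equating: y = (SD_Y/SD_X)(x − M_X) + M_Y
y = (6.5/7.1)(54 − 41.2) + 43.4
y = 0.915493 × 12.8 + 43.4 = 11.7183 + 43.4 = 55.1

55.1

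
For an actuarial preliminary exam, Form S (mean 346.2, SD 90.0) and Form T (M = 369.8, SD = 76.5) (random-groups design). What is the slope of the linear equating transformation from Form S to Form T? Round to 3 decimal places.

A = SD_Y / SD_X = 76.5 / 90.0 = 0.850

0.850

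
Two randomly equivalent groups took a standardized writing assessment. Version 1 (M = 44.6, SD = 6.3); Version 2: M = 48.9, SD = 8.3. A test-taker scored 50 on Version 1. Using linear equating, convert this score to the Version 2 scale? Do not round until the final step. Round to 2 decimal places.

56.01

Linear equating: y = (SD_Y/SD_X)(x − M_X) + M_Y
y = (8.3/6.3)(50 − 44.6) + 48.9
y = 1.317460 × 5.4 + 48.9 = 7.1143 + 48.9 = 56.01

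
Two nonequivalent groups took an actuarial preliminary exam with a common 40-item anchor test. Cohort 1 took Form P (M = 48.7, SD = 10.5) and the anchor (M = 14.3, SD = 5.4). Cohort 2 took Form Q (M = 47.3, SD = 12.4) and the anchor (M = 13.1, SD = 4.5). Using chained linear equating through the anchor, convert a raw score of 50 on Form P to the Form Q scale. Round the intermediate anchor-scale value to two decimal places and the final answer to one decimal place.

Form P → anchor (Cohort 1): v = (5.4/10.5)(50 − 48.7) + 14.3 = 14.97
anchor → Form Q (Cohort 2): y = (12.4/4.5)(14.97 − 13.1) + 47.3 = 52.5

52.5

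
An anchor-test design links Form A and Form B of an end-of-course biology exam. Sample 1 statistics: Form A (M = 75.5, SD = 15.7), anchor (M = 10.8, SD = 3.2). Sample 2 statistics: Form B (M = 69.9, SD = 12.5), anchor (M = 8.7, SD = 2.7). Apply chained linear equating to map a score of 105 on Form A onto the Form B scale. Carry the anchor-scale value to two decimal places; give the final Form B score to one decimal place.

107.4

Form A → anchor (Sample 1): v = (3.2/15.7)(105 − 75.5) + 10.8 = 16.81
anchor → Form B (Sample 2): y = (12.5/2.7)(16.81 − 8.7) + 69.9 = 107.4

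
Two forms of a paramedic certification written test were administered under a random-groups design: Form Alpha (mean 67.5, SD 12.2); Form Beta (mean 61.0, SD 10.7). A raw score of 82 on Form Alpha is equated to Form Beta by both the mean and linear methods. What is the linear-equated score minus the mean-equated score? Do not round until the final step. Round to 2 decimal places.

-1.78

Mean-equated: 82 + (61.0 − 67.5) = 75.50
Linear-equated: (10.7/12.2)(82 − 67.5) + 61.0 = 73.717
Difference = 73.717 − 75.50 = -1.78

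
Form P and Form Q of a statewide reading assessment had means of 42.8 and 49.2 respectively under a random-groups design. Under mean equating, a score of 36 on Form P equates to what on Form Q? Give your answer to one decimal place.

Mean equating: y = x + (M_Y − M_X) = 36 + (49.2 − 42.8) = 42.4

42.4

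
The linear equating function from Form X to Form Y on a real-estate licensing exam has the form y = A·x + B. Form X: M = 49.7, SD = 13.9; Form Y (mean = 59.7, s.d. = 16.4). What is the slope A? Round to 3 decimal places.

A = SD_Y / SD_X = 16.4 / 13.9 = 1.180

1.180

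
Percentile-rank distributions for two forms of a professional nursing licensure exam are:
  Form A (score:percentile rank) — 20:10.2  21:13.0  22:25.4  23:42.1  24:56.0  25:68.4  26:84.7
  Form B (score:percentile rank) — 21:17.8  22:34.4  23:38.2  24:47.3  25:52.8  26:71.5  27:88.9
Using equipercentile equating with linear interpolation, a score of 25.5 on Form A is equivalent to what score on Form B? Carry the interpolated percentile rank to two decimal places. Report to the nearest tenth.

PR of 25.5 on Form A: 68.4 + (25.5 − 25)/(26 − 25) × (84.7 − 68.4) = 76.55
On Form B, PR 76.55 falls between score 26 (PR 71.5) and 27 (PR 88.9).
Interpolate: 26 + (76.55 − 71.5)/(88.9 − 71.5) × (27 − 26) = 26.3

26.3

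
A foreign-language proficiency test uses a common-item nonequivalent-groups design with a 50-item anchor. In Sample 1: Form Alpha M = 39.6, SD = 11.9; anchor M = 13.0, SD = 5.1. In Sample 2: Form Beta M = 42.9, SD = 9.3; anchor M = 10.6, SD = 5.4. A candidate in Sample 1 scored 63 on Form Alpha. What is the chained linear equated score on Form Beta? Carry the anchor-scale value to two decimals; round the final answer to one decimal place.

64.3

Form Alpha → anchor (Sample 1): v = (5.1/11.9)(63 − 39.6) + 13.0 = 23.03
anchor → Form Beta (Sample 2): y = (9.3/5.4)(23.03 − 10.6) + 42.9 = 64.3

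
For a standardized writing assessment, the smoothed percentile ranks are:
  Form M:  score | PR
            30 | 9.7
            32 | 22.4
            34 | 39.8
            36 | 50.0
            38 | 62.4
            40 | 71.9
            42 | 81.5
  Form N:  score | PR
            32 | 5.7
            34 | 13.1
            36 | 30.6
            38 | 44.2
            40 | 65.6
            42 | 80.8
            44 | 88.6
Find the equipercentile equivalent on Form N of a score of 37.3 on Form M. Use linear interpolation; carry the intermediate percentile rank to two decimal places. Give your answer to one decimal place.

PR of 37.3 on Form M: 50.0 + (37.3 − 36)/(38 − 36) × (62.4 − 50.0) = 58.06
On Form N, PR 58.06 falls between score 38 (PR 44.2) and 40 (PR 65.6).
Interpolate: 38 + (58.06 − 44.2)/(65.6 − 44.2) × (40 − 38) = 39.3

39.3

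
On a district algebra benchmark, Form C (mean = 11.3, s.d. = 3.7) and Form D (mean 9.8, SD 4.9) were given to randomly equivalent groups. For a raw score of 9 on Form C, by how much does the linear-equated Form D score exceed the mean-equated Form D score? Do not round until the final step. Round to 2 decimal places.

Mean-equated: 9 + (9.8 − 11.3) = 7.50
Linear-equated: (4.9/3.7)(9 − 11.3) + 9.8 = 6.754
Difference = 6.754 − 7.50 = -0.75

-0.75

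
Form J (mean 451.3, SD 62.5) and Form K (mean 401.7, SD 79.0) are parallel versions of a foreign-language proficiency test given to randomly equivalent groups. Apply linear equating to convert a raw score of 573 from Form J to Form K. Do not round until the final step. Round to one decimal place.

Linear equating: y = (SD_Y/SD_X)(x − M_X) + M_Y
y = (79.0/62.5)(573 − 451.3) + 401.7
y = 1.264000 × 121.7 + 401.7 = 153.8288 + 401.7 = 555.5

555.5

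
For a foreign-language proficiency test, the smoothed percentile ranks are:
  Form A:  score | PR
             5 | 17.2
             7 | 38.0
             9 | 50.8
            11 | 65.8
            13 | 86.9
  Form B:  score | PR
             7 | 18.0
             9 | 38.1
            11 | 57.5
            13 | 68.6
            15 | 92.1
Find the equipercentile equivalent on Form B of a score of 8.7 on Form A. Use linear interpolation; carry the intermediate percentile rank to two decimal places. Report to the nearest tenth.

PR of 8.7 on Form A: 38.0 + (8.7 − 7)/(9 − 7) × (50.8 − 38.0) = 48.88
On Form B, PR 48.88 falls between score 9 (PR 38.1) and 11 (PR 57.5).
Interpolate: 9 + (48.88 − 38.1)/(57.5 − 38.1) × (11 − 9) = 10.1

10.1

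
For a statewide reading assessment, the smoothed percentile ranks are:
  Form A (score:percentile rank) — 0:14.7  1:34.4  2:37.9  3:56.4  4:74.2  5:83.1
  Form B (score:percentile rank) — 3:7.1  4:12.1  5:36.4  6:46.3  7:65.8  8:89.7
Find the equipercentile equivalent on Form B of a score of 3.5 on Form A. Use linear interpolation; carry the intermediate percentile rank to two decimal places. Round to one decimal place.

7.0

PR of 3.5 on Form A: 56.4 + (3.5 − 3)/(4 − 3) × (74.2 − 56.4) = 65.30
On Form B, PR 65.30 falls between score 6 (PR 46.3) and 7 (PR 65.8).
Interpolate: 6 + (65.30 − 46.3)/(65.8 − 46.3) × (7 − 6) = 7.0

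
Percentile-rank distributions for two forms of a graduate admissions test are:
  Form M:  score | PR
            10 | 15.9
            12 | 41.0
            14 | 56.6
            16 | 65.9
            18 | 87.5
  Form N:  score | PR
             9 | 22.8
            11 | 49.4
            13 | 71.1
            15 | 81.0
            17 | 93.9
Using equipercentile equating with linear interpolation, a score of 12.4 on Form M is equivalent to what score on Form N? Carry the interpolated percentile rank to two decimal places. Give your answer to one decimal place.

10.6

PR of 12.4 on Form M: 41.0 + (12.4 − 12)/(14 − 12) × (56.6 − 41.0) = 44.12
On Form N, PR 44.12 falls between score 9 (PR 22.8) and 11 (PR 49.4).
Interpolate: 9 + (44.12 − 22.8)/(49.4 − 22.8) × (11 − 9) = 10.6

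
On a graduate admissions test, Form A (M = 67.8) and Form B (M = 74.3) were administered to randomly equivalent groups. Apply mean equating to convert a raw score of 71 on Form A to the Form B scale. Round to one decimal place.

77.5

Mean equating: y = x + (M_Y − M_X) = 71 + (74.3 − 67.8) = 77.5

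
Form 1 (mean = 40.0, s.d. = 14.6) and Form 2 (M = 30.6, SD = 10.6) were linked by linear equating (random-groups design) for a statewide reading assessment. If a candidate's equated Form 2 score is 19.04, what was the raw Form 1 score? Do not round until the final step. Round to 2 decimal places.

24.08

Invert y = (SD_Y/SD_X)(x − M_X) + M_Y:
x = (SD_X/SD_Y)(y − M_Y) + M_X = (14.6/10.6)(19.04 − 30.6) + 40.0
x = 1.377358 × -11.560 + 40.0 = 24.08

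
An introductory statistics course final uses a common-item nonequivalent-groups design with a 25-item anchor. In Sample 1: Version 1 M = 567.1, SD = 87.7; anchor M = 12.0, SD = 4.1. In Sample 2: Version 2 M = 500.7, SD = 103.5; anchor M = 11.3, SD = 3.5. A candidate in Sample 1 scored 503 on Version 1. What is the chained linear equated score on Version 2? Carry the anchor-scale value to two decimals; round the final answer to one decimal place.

Version 1 → anchor (Sample 1): v = (4.1/87.7)(503 − 567.1) + 12.0 = 9.00
anchor → Version 2 (Sample 2): y = (103.5/3.5)(9.00 − 11.3) + 500.7 = 432.7

432.7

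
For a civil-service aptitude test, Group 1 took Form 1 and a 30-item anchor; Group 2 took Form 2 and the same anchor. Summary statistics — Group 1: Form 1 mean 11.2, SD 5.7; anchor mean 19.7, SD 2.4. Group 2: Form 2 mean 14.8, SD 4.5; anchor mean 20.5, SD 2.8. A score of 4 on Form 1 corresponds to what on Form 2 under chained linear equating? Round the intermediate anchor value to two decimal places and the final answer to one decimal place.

Form 1 → anchor (Group 1): v = (2.4/5.7)(4 − 11.2) + 19.7 = 16.67
anchor → Form 2 (Group 2): y = (4.5/2.8)(16.67 − 20.5) + 14.8 = 8.6

8.6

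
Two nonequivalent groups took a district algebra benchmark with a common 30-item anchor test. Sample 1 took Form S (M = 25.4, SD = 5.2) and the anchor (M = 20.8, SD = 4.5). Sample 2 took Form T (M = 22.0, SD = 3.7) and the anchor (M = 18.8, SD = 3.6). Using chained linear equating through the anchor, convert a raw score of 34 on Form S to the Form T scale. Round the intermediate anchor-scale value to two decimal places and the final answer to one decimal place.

31.7

Form S → anchor (Sample 1): v = (4.5/5.2)(34 − 25.4) + 20.8 = 28.24
anchor → Form T (Sample 2): y = (3.7/3.6)(28.24 − 18.8) + 22.0 = 31.7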